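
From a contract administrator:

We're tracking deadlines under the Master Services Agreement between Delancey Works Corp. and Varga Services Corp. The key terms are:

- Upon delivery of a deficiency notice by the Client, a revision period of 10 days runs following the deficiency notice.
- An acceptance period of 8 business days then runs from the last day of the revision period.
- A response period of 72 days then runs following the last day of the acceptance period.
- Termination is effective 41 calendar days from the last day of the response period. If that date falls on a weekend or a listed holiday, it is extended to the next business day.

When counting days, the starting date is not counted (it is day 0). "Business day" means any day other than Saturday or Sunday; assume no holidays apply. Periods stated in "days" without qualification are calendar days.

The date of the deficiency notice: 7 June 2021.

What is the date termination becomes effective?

The last day of the revision period: 10 calendar days after 7 June 2021 is 17 June 2021.
From Thursday, 17 June 2021, 8 business days (Jun 18, Jun 21, Jun 22, Jun 23, Jun 24, Jun 25, Jun 28, Jun 29, skipping weekends) brings us to Tuesday, 29 June 2021, which is the last day of the acceptance period.
The last day of the response period: 72 calendar days after 29 June 2021 is 9 September 2021.
The date termination becomes effective: 9 September 2021 + 41 days = 20 October 2021. 20 October 2021 is a Wednesday, so no roll-forward applies.

20 October 2021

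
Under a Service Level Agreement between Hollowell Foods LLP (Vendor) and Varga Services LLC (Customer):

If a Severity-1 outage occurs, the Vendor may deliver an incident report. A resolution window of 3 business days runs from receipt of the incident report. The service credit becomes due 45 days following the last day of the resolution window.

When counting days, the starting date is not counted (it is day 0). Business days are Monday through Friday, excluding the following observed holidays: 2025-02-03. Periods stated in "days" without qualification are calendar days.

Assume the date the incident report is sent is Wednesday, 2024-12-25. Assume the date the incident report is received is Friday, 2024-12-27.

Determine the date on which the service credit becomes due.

The last day of the resolution window: counting 3 business days from Friday, 2024-12-27 (Dec 30, Dec 31, Jan 1, skipping weekends) reaches Wednesday, 2025-01-01.
Adding 45 calendar days to 2025-01-01 gives 2025-02-15, which is the date on which the service credit becomes due.

2025-02-15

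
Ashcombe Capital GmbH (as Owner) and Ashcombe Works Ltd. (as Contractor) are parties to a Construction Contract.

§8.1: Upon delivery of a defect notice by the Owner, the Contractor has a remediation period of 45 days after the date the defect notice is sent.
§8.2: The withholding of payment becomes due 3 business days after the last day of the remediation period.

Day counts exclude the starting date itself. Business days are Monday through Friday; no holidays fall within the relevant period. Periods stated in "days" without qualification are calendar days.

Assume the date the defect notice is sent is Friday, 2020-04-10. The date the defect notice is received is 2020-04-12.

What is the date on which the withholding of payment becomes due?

2020-05-28

Adding 45 calendar days to 2020-04-10 gives 2020-05-25, which is the last day of the remediation period.
The date on which the withholding of payment becomes due: 3 business days after Monday, 2020-05-25, skipping weekends — May 26, May 27, May 28 — lands on Thursday, 2020-05-28.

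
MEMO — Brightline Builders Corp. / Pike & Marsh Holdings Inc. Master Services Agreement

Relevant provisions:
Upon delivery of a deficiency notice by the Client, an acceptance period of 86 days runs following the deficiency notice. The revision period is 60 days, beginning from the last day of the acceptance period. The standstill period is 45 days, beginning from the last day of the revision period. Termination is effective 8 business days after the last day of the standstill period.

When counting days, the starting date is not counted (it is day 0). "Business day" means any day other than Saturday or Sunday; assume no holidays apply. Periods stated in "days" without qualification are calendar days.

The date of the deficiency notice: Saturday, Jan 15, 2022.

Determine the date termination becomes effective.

Adding 86 calendar days to Jan 15, 2022 gives Apr 11, 2022, which is the last day of the acceptance period.
The last day of the revision period: 60 calendar days after Apr 11, 2022 is Jun 10, 2022.
Adding 45 calendar days to Jun 10, 2022 gives Jul 25, 2022, which is the last day of the standstill period.
From Monday, Jul 25, 2022, 8 business days (Jul 26, Jul 27, Jul 28, Jul 29, Aug 1, Aug 2, Aug 3, Aug 4, skipping weekends) brings us to Thursday, Aug 4, 2022, which is the date termination becomes effective.

Aug 4, 2022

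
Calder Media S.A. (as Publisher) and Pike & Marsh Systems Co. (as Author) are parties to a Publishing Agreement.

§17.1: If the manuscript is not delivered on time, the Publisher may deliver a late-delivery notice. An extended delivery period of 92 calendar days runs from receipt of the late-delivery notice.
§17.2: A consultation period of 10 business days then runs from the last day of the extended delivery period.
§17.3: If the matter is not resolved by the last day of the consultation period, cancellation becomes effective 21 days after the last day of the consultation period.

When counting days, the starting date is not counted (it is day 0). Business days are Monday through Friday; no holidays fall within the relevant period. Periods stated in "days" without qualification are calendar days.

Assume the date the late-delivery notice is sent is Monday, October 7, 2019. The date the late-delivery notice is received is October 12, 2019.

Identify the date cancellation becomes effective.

The last day of the extended delivery period: October 12, 2019 + 92 days = January 12, 2020.
The last day of the consultation period: 10 business days after Sunday, January 12, 2020, skipping weekends — Jan 13, Jan 14, Jan 15, Jan 16, Jan 17, Jan 20, Jan 21, Jan 22, Jan 23, Jan 24 — lands on Friday, January 24, 2020.
The date cancellation becomes effective: January 24, 2020 + 21 days = February 14, 2020.

February 14, 2020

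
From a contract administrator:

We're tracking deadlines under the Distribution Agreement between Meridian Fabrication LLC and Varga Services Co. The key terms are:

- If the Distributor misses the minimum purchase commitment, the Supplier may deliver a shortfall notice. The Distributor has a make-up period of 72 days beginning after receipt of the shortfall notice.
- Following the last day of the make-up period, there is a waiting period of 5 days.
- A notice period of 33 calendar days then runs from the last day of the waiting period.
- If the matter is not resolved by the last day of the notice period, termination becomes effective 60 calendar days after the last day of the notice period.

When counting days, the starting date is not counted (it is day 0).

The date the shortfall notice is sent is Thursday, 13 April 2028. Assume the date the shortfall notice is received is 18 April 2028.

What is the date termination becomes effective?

5 October 2028

The last day of the make-up period: 72 calendar days after 18 April 2028 is 29 June 2028.
The last day of the waiting period: 5 calendar days after 29 June 2028 is 4 July 2028.
Adding 33 calendar days to 4 July 2028 gives 6 August 2028, which is the last day of the notice period.
The date termination becomes effective: 6 August 2028 + 60 days = 5 October 2028.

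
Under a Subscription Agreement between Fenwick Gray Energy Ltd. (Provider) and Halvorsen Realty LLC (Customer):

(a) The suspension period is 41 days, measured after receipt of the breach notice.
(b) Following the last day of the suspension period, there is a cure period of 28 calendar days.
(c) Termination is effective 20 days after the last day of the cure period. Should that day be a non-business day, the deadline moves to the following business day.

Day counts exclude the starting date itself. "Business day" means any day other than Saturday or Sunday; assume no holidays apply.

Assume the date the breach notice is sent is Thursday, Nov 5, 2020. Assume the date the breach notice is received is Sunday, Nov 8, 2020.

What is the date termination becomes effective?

The last day of the suspension period: 41 calendar days after Nov 8, 2020 is Dec 19, 2020.
The last day of the cure period: 28 calendar days after Dec 19, 2020 is Jan 16, 2021.
Adding 20 calendar days to Jan 16, 2021 gives Feb 5, 2021, which is the date termination becomes effective. Feb 5, 2021 is a Friday, so no roll-forward applies.

Feb 5, 2021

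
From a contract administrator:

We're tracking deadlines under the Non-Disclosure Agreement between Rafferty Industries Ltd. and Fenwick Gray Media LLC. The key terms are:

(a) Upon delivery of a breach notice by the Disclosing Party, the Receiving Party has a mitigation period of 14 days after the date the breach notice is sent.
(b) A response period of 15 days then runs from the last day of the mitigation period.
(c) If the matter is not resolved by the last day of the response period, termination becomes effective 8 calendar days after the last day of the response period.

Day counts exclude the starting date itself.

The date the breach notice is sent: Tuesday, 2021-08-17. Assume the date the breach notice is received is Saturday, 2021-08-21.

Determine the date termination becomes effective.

The last day of the mitigation period: 14 calendar days after 2021-08-17 is 2021-08-31.
The last day of the response period: 2021-08-31 + 15 days = 2021-09-15.
The date termination becomes effective: 8 calendar days after 2021-09-15 is 2021-09-23.

2021-09-23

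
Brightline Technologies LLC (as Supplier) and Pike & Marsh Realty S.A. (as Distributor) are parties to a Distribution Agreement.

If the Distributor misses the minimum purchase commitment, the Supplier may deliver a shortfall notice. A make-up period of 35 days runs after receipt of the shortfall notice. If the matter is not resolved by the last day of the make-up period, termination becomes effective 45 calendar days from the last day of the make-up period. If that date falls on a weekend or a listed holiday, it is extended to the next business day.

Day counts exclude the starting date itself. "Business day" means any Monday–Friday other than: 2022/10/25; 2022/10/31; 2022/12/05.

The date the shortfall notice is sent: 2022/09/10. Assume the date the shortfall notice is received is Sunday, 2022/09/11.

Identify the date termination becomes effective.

The last day of the make-up period: 2022/09/11 + 35 days = 2022/10/16.
The date termination becomes effective: 45 calendar days after 2022/10/16 is 2022/11/30. 2022/11/30 is a Wednesday and is not a listed holiday, so no roll-forward applies.

2022/11/30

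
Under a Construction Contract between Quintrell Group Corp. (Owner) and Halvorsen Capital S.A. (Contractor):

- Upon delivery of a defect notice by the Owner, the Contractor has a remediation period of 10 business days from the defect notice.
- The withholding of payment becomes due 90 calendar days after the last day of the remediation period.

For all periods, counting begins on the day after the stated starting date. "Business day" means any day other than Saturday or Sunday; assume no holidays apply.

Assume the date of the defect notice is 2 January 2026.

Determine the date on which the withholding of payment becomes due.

The last day of the remediation period: counting 10 business days from Friday, 2 January 2026 (Jan 5, Jan 6, Jan 7, Jan 8, Jan 9, Jan 12, Jan 13, Jan 14, Jan 15, Jan 16, skipping weekends) reaches Friday, 16 January 2026.
The date on which the withholding of payment becomes due: 90 calendar days after 16 January 2026 is 16 April 2026.

16 April 2026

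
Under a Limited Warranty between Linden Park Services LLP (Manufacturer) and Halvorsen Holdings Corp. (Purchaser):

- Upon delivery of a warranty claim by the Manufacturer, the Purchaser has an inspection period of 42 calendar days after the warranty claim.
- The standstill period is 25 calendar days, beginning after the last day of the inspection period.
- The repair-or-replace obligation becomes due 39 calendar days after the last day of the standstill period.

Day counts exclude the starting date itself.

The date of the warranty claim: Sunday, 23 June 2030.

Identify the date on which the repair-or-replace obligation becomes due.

7 October 2030

The last day of the inspection period: 23 June 2030 + 42 days = 4 August 2030.
The last day of the standstill period: 4 August 2030 + 25 days = 29 August 2030.
The date on which the repair-or-replace obligation becomes due: 29 August 2030 + 39 days = 7 October 2030.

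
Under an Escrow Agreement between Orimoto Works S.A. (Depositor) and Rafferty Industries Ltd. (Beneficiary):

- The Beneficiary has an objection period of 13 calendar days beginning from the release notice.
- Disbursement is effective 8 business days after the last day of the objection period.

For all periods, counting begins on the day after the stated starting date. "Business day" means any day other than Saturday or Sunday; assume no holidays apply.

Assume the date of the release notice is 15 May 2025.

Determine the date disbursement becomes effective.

The last day of the objection period: 15 May 2025 + 13 days = 28 May 2025.
The date disbursement becomes effective: 8 business days after Wednesday, 28 May 2025, skipping weekends — May 29, May 30, Jun 2, Jun 3, Jun 4, Jun 5, Jun 6, Jun 9 — lands on Monday, 9 June 2025.

9 June 2025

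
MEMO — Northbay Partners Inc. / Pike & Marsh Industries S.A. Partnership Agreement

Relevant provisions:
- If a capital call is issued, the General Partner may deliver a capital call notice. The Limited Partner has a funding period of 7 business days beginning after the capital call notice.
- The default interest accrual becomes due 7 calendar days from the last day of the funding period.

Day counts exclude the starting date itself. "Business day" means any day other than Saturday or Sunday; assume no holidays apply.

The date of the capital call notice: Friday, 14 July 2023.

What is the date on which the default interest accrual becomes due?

1 August 2023

The last day of the funding period: counting 7 business days from Friday, 14 July 2023 (Jul 17, Jul 18, Jul 19, Jul 20, Jul 21, Jul 24, Jul 25, skipping weekends) reaches Tuesday, 25 July 2023.
Adding 7 calendar days to 25 July 2023 gives 1 August 2023, which is the date on which the default interest accrual becomes due.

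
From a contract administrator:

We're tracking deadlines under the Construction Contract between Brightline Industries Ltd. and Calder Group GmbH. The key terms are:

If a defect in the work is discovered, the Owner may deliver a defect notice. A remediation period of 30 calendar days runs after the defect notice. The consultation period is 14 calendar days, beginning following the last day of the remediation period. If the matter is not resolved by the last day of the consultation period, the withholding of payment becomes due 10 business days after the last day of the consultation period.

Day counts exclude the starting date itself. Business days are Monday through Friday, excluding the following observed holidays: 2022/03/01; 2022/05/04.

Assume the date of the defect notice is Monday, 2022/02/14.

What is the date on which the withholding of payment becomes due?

The last day of the remediation period: 2022/02/14 + 30 days = 2022/03/16.
The last day of the consultation period: 2022/03/16 + 14 days = 2022/03/30.
From Wednesday, 2022/03/30, 10 business days (Mar 31, Apr 1, Apr 4, Apr 5, Apr 6, Apr 7, Apr 8, Apr 11, Apr 12, Apr 13, skipping weekends) brings us to Wednesday, 2022/04/13, which is the date on which the withholding of payment becomes due.

2022/04/13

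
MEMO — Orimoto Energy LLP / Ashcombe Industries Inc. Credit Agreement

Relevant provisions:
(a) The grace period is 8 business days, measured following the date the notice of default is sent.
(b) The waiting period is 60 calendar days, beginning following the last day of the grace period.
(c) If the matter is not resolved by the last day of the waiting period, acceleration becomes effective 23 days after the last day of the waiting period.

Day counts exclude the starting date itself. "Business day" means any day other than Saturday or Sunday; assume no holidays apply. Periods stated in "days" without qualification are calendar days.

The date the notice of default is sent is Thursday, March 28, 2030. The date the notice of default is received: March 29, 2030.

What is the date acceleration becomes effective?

The last day of the grace period: 8 business days after Thursday, March 28, 2030, skipping weekends — Mar 29, Apr 1, Apr 2, Apr 3, Apr 4, Apr 5, Apr 8, Apr 9 — lands on Tuesday, April 9, 2030.
The last day of the waiting period: 60 calendar days after April 9, 2030 is June 8, 2030.
Adding 23 calendar days to June 8, 2030 gives July 1, 2030, which is the date acceleration becomes effective.

July 1, 2030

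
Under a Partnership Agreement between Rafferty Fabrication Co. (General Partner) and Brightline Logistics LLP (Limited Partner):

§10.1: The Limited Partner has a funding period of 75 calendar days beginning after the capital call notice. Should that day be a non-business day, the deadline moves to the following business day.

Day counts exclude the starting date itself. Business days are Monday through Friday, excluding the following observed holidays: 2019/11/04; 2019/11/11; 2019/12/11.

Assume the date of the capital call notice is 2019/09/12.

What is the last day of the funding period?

The last day of the funding period: 2019/09/12 + 75 days = 2019/11/26. 2019/11/26 is a Tuesday and is not a listed holiday, so no roll-forward applies.

2019/11/26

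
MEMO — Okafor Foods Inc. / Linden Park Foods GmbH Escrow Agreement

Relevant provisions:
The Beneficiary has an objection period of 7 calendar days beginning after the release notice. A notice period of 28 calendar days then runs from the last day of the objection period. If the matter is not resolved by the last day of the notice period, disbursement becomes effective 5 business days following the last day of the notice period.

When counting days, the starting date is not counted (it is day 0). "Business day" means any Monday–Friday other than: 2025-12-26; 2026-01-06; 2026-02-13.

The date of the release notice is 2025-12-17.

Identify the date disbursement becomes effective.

Adding 7 calendar days to 2025-12-17 gives 2025-12-24, which is the last day of the objection period.
The last day of the notice period: 2025-12-24 + 28 days = 2026-01-21.
From Wednesday, 2026-01-21, 5 business days (Jan 22, Jan 23, Jan 26, Jan 27, Jan 28, skipping weekends) brings us to Wednesday, 2026-01-28, which is the date disbursement becomes effective.

2026-01-28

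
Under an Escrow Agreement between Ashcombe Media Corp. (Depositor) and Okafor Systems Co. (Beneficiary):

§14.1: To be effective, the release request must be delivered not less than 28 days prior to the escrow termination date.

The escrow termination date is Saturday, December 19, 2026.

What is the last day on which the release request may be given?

November 21, 2026

Counting back 28 calendar days from December 19, 2026 gives November 21, 2026.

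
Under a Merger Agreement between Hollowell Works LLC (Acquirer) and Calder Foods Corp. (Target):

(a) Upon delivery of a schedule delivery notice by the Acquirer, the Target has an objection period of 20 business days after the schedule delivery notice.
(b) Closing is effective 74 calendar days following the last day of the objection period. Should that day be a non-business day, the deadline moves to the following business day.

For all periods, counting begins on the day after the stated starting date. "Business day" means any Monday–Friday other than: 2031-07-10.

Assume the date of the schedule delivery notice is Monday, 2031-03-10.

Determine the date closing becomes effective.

From Monday, 2031-03-10, 20 business days (Mar 11, Mar 12, Mar 13, Mar 14, …, Apr 3, Apr 4, Apr 7, skipping weekends) brings us to Monday, 2031-04-07, which is the last day of the objection period.
The date closing becomes effective: 2031-04-07 + 74 days = 2031-06-20. 2031-06-20 is a Friday and is not a listed holiday, so no roll-forward applies.

2031-06-20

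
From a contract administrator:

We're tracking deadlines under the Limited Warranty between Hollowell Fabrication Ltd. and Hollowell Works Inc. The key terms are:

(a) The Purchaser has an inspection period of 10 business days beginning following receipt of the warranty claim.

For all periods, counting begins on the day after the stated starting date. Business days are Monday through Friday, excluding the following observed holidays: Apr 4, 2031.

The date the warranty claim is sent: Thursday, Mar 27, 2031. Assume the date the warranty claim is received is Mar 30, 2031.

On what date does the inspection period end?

Apr 14, 2031

From Sunday, Mar 30, 2031, 10 business days (Mar 31, Apr 1, Apr 2, Apr 3, Apr 7, Apr 8, Apr 9, Apr 10, Apr 11, Apr 14, skipping weekends and the listed holiday on Apr 4) brings us to Monday, Apr 14, 2031, which is the last day of the inspection period.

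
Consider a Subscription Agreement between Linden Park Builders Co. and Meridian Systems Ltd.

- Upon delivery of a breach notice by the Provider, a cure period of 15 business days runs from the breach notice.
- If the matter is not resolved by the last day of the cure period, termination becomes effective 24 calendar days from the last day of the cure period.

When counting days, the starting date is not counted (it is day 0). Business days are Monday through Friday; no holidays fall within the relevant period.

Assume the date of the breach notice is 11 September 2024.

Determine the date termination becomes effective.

26 October 2024

From Wednesday, 11 September 2024, 15 business days (Sep 12, Sep 13, Sep 16, Sep 17, …, Sep 30, Oct 1, Oct 2, skipping weekends) brings us to Wednesday, 2 October 2024, which is the last day of the cure period.
The date termination becomes effective: 2 October 2024 + 24 days = 26 October 2024.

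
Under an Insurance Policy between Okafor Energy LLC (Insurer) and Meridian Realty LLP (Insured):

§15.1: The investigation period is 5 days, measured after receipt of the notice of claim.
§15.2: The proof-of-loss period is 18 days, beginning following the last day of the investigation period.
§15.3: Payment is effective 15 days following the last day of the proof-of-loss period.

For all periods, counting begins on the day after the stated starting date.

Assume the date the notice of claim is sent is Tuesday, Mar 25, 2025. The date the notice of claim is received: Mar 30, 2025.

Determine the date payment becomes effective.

The last day of the investigation period: 5 calendar days after Mar 30, 2025 is Apr 4, 2025.
The last day of the proof-of-loss period: Apr 4, 2025 + 18 days = Apr 22, 2025.
Adding 15 calendar days to Apr 22, 2025 gives May 7, 2025, which is the date payment becomes effective.

May 7, 2025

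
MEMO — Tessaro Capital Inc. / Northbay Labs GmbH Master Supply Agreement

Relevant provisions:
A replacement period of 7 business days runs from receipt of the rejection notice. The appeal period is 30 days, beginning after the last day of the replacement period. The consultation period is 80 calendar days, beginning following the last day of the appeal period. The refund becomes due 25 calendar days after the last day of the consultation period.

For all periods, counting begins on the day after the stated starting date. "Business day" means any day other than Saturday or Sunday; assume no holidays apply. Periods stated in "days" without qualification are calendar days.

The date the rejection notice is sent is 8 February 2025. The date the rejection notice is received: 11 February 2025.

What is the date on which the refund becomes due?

5 July 2025

The last day of the replacement period: 7 business days after Tuesday, 11 February 2025, skipping weekends — Feb 12, Feb 13, Feb 14, Feb 17, Feb 18, Feb 19, Feb 20 — lands on Thursday, 20 February 2025.
The last day of the appeal period: 30 calendar days after 20 February 2025 is 22 March 2025.
The last day of the consultation period: 80 calendar days after 22 March 2025 is 10 June 2025.
The date on which the refund becomes due: 25 calendar days after 10 June 2025 is 5 July 2025.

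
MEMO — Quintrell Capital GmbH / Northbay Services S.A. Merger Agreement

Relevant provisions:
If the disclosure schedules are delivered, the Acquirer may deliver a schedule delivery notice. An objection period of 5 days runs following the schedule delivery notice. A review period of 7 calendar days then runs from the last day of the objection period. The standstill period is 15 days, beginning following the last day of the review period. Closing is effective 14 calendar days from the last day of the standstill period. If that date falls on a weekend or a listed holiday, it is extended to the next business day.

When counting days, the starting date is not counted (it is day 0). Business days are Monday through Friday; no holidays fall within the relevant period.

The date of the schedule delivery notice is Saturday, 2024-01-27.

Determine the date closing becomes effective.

The last day of the objection period: 5 calendar days after 2024-01-27 is 2024-02-01.
Adding 7 calendar days to 2024-02-01 gives 2024-02-08, which is the last day of the review period.
Adding 15 calendar days to 2024-02-08 gives 2024-02-23, which is the last day of the standstill period.
The date closing becomes effective: 14 calendar days after 2024-02-23 is 2024-03-08. 2024-03-08 is a Friday, so no roll-forward applies.

2024-03-08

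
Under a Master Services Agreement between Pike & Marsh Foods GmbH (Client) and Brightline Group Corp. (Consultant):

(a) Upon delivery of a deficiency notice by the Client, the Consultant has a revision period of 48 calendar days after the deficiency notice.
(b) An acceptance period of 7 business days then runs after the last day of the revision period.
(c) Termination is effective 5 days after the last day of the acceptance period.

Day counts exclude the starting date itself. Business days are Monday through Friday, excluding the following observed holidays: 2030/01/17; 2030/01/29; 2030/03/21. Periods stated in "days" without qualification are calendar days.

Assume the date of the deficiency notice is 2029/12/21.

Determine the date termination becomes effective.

The last day of the revision period: 48 calendar days after 2029/12/21 is 2030/02/07.
From Thursday, 2030/02/07, 7 business days (Feb 8, Feb 11, Feb 12, Feb 13, Feb 14, Feb 15, Feb 18, skipping weekends) brings us to Monday, 2030/02/18, which is the last day of the acceptance period.
Adding 5 calendar days to 2030/02/18 gives 2030/02/23, which is the date termination becomes effective.

2030/02/23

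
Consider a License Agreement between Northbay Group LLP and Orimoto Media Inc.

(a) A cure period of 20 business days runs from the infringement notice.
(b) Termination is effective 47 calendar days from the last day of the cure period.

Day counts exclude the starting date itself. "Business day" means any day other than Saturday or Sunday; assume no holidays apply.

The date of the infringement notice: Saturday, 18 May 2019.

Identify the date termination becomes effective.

31 July 2019

The last day of the cure period: counting 20 business days from Saturday, 18 May 2019 (May 20, May 21, May 22, May 23, …, Jun 12, Jun 13, Jun 14, skipping weekends) reaches Friday, 14 June 2019.
Adding 47 calendar days to 14 June 2019 gives 31 July 2019, which is the date termination becomes effective.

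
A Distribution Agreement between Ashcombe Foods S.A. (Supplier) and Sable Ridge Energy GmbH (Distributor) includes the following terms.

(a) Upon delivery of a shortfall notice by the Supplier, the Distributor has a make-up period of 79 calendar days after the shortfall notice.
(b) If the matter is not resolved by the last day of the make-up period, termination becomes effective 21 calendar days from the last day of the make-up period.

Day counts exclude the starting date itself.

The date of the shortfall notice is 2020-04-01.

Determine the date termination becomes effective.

The last day of the make-up period: 79 calendar days after 2020-04-01 is 2020-06-19.
Adding 21 calendar days to 2020-06-19 gives 2020-07-10, which is the date termination becomes effective.

2020-07-10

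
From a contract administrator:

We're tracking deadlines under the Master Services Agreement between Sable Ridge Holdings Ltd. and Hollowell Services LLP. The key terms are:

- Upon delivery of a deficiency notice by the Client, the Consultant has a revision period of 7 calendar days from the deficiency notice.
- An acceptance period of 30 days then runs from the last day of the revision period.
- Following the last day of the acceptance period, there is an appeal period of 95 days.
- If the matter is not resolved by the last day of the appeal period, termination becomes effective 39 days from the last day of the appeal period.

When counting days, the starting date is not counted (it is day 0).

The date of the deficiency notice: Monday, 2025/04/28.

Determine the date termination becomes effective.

2025/10/16

Adding 7 calendar days to 2025/04/28 gives 2025/05/05, which is the last day of the revision period.
The last day of the acceptance period: 30 calendar days after 2025/05/05 is 2025/06/04.
Adding 95 calendar days to 2025/06/04 gives 2025/09/07, which is the last day of the appeal period.
The date termination becomes effective: 2025/09/07 + 39 days = 2025/10/16.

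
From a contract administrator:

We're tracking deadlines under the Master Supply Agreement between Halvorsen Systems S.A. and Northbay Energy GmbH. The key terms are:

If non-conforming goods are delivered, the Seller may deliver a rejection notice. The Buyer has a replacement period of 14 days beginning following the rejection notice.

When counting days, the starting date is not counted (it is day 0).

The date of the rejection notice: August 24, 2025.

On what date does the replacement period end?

The last day of the replacement period: 14 calendar days after August 24, 2025 is September 7, 2025.

September 7, 2025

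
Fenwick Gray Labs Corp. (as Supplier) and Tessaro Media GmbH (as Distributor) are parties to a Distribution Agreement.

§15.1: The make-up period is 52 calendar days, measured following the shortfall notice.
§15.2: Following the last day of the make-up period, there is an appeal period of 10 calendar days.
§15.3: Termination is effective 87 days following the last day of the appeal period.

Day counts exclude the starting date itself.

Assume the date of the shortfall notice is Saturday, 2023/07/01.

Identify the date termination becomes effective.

The last day of the make-up period: 52 calendar days after 2023/07/01 is 2023/08/22.
Adding 10 calendar days to 2023/08/22 gives 2023/09/01, which is the last day of the appeal period.
The date termination becomes effective: 87 calendar days after 2023/09/01 is 2023/11/27.

2023/11/27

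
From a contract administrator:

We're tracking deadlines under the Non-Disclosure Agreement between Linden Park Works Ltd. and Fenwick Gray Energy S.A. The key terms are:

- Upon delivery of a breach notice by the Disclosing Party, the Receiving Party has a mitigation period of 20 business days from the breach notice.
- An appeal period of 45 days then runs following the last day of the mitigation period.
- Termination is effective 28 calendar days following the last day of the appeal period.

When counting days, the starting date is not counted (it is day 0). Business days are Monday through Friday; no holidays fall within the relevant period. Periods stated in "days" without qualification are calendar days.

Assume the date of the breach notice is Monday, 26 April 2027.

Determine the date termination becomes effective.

The last day of the mitigation period: counting 20 business days from Monday, 26 April 2027 (Apr 27, Apr 28, Apr 29, Apr 30, …, May 20, May 21, May 24, skipping weekends) reaches Monday, 24 May 2027.
The last day of the appeal period: 45 calendar days after 24 May 2027 is 8 July 2027.
The date termination becomes effective: 8 July 2027 + 28 days = 5 August 2027.

5 August 2027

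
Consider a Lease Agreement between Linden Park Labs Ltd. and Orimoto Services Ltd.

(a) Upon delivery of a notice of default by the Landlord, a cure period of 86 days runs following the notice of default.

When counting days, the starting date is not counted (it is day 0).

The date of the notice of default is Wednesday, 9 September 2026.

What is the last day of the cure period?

4 December 2026

The last day of the cure period: 86 calendar days after 9 September 2026 is 4 December 2026.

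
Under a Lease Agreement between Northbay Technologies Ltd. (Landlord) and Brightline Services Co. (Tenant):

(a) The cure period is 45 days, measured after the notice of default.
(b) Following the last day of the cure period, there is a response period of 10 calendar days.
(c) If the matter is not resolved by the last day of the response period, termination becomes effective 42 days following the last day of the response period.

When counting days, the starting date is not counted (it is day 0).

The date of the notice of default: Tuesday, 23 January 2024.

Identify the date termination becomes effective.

29 April 2024

The last day of the cure period: 45 calendar days after 23 January 2024 is 8 March 2024.
The last day of the response period: 8 March 2024 + 10 days = 18 March 2024.
The date termination becomes effective: 18 March 2024 + 42 days = 29 April 2024.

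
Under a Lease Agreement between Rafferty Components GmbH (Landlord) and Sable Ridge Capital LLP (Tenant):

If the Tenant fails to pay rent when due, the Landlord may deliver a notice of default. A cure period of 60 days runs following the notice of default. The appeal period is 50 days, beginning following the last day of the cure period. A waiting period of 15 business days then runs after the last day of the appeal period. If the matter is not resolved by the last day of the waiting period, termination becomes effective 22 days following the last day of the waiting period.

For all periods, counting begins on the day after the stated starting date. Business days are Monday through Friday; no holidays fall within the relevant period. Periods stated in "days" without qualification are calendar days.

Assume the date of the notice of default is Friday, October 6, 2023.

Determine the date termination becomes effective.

Adding 60 calendar days to October 6, 2023 gives December 5, 2023, which is the last day of the cure period.
The last day of the appeal period: December 5, 2023 + 50 days = January 24, 2024.
The last day of the waiting period: counting 15 business days from Wednesday, January 24, 2024 (Jan 25, Jan 26, Jan 29, Jan 30, …, Feb 12, Feb 13, Feb 14, skipping weekends) reaches Wednesday, February 14, 2024.
The date termination becomes effective: February 14, 2024 + 22 days = March 7, 2024.

March 7, 2024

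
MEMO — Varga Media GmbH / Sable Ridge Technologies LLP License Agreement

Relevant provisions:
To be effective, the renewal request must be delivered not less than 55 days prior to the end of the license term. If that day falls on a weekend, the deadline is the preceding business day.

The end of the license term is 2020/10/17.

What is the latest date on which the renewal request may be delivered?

2020/08/21

2020/10/17 minus 55 days is 2020/08/23. That is a Sunday, so the deadline moves back to Friday, 2020/08/21.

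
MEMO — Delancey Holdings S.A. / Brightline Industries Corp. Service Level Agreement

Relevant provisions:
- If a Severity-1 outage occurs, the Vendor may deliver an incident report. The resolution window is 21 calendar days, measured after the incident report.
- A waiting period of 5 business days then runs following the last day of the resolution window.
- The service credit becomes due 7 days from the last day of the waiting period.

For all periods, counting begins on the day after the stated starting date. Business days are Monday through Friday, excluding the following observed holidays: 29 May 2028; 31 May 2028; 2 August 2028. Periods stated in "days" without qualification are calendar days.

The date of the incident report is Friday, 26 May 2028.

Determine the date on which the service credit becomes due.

The last day of the resolution window: 26 May 2028 + 21 days = 16 June 2028.
The last day of the waiting period: counting 5 business days from Friday, 16 June 2028 (Jun 19, Jun 20, Jun 21, Jun 22, Jun 23, skipping weekends) reaches Friday, 23 June 2028.
Adding 7 calendar days to 23 June 2028 gives 30 June 2028, which is the date on which the service credit becomes due.

30 June 2028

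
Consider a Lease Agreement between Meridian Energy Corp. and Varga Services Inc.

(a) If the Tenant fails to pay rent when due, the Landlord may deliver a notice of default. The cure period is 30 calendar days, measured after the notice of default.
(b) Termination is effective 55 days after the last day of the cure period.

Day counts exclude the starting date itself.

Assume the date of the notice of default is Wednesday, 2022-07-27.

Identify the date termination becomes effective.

2022-10-20

The last day of the cure period: 30 calendar days after 2022-07-27 is 2022-08-26.
The date termination becomes effective: 2022-08-26 + 55 days = 2022-10-20.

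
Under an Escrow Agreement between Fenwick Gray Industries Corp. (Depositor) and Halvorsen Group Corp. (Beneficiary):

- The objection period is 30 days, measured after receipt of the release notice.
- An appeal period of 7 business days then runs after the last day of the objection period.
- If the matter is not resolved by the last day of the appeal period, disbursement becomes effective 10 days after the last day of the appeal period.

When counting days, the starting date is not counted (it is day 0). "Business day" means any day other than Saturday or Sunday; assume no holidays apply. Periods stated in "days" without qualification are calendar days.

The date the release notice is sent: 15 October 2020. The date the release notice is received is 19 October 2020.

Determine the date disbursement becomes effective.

7 December 2020

The last day of the objection period: 30 calendar days after 19 October 2020 is 18 November 2020.
From Wednesday, 18 November 2020, 7 business days (Nov 19, Nov 20, Nov 23, Nov 24, Nov 25, Nov 26, Nov 27, skipping weekends) brings us to Friday, 27 November 2020, which is the last day of the appeal period.
The date disbursement becomes effective: 10 calendar days after 27 November 2020 is 7 December 2020.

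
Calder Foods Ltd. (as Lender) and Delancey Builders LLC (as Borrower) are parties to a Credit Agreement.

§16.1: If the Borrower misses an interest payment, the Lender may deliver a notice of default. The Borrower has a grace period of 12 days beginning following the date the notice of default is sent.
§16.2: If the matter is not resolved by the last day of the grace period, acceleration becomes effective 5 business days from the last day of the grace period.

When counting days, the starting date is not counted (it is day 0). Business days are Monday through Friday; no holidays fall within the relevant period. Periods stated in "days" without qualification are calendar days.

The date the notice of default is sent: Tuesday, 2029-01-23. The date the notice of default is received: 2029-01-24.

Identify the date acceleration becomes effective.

2029-02-09

Adding 12 calendar days to 2029-01-23 gives 2029-02-04, which is the last day of the grace period.
From Sunday, 2029-02-04, 5 business days (Feb 5, Feb 6, Feb 7, Feb 8, Feb 9, skipping weekends) brings us to Friday, 2029-02-09, which is the date acceleration becomes effective.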